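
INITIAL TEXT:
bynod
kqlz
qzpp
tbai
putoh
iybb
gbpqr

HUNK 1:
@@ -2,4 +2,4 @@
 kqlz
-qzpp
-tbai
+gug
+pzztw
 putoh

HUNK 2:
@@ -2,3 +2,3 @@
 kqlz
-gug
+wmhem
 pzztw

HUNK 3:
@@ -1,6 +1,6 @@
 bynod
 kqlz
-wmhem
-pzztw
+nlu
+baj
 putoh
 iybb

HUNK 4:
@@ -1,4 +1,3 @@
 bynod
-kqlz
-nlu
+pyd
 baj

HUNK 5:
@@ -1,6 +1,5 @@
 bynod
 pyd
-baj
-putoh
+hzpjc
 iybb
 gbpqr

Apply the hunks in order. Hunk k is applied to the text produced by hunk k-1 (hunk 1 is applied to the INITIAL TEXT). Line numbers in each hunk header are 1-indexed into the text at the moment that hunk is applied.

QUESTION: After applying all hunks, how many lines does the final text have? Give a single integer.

Hunk 1: at line 2 remove [qzpp,tbai] add [gug,pzztw] -> 7 lines: bynod kqlz gug pzztw putoh iybb gbpqr
Hunk 2: at line 2 remove [gug] add [wmhem] -> 7 lines: bynod kqlz wmhem pzztw putoh iybb gbpqr
Hunk 3: at line 1 remove [wmhem,pzztw] add [nlu,baj] -> 7 lines: bynod kqlz nlu baj putoh iybb gbpqr
Hunk 4: at line 1 remove [kqlz,nlu] add [pyd] -> 6 lines: bynod pyd baj putoh iybb gbpqr
Hunk 5: at line 1 remove [baj,putoh] add [hzpjc] -> 5 lines: bynod pyd hzpjc iybb gbpqr
Final line count: 5

Answer: 5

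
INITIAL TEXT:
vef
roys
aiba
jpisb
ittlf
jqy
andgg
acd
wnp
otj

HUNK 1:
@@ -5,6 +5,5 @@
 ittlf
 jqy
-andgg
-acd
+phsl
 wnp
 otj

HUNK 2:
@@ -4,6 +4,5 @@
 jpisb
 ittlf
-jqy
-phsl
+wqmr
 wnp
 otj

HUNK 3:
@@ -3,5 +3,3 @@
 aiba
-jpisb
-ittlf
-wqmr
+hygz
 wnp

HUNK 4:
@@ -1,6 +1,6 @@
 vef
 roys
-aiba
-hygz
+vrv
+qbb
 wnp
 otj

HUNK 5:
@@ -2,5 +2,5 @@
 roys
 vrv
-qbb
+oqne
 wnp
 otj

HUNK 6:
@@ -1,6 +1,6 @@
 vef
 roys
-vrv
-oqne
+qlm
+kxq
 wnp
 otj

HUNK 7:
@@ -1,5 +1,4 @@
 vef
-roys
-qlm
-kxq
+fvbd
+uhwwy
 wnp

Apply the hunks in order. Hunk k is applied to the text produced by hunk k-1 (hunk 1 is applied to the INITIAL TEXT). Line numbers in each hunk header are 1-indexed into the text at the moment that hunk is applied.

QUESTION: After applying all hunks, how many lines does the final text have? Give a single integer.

Hunk 1: at line 5 remove [andgg,acd] add [phsl] -> 9 lines: vef roys aiba jpisb ittlf jqy phsl wnp otj
Hunk 2: at line 4 remove [jqy,phsl] add [wqmr] -> 8 lines: vef roys aiba jpisb ittlf wqmr wnp otj
Hunk 3: at line 3 remove [jpisb,ittlf,wqmr] add [hygz] -> 6 lines: vef roys aiba hygz wnp otj
Hunk 4: at line 1 remove [aiba,hygz] add [vrv,qbb] -> 6 lines: vef roys vrv qbb wnp otj
Hunk 5: at line 2 remove [qbb] add [oqne] -> 6 lines: vef roys vrv oqne wnp otj
Hunk 6: at line 1 remove [vrv,oqne] add [qlm,kxq] -> 6 lines: vef roys qlm kxq wnp otj
Hunk 7: at line 1 remove [roys,qlm,kxq] add [fvbd,uhwwy] -> 5 lines: vef fvbd uhwwy wnp otj
Final line count: 5

Answer: 5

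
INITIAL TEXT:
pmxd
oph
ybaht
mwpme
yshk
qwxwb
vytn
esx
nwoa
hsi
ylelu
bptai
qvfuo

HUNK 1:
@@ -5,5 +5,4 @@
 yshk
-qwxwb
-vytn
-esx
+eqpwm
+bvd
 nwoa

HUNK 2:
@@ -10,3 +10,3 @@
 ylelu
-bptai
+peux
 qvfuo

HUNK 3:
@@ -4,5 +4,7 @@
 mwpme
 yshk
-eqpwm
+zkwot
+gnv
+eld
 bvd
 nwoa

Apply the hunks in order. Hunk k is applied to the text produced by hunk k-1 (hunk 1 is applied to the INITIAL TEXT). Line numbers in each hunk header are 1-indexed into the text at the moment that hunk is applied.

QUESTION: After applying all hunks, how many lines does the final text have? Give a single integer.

Answer: 14

Derivation:
Hunk 1: at line 5 remove [qwxwb,vytn,esx] add [eqpwm,bvd] -> 12 lines: pmxd oph ybaht mwpme yshk eqpwm bvd nwoa hsi ylelu bptai qvfuo
Hunk 2: at line 10 remove [bptai] add [peux] -> 12 lines: pmxd oph ybaht mwpme yshk eqpwm bvd nwoa hsi ylelu peux qvfuo
Hunk 3: at line 4 remove [eqpwm] add [zkwot,gnv,eld] -> 14 lines: pmxd oph ybaht mwpme yshk zkwot gnv eld bvd nwoa hsi ylelu peux qvfuo
Final line count: 14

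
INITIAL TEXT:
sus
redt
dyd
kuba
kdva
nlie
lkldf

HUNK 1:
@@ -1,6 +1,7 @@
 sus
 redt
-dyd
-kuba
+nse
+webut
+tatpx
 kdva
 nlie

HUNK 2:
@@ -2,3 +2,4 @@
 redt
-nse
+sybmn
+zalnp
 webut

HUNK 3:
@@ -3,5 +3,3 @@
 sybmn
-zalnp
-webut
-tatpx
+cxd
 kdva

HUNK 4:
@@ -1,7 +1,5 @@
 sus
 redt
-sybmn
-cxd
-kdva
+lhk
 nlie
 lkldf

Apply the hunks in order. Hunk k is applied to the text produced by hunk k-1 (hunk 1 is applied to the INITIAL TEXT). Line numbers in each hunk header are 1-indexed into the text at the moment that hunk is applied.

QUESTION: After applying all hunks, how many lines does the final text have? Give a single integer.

Hunk 1: at line 1 remove [dyd,kuba] add [nse,webut,tatpx] -> 8 lines: sus redt nse webut tatpx kdva nlie lkldf
Hunk 2: at line 2 remove [nse] add [sybmn,zalnp] -> 9 lines: sus redt sybmn zalnp webut tatpx kdva nlie lkldf
Hunk 3: at line 3 remove [zalnp,webut,tatpx] add [cxd] -> 7 lines: sus redt sybmn cxd kdva nlie lkldf
Hunk 4: at line 1 remove [sybmn,cxd,kdva] add [lhk] -> 5 lines: sus redt lhk nlie lkldf
Final line count: 5

Answer: 5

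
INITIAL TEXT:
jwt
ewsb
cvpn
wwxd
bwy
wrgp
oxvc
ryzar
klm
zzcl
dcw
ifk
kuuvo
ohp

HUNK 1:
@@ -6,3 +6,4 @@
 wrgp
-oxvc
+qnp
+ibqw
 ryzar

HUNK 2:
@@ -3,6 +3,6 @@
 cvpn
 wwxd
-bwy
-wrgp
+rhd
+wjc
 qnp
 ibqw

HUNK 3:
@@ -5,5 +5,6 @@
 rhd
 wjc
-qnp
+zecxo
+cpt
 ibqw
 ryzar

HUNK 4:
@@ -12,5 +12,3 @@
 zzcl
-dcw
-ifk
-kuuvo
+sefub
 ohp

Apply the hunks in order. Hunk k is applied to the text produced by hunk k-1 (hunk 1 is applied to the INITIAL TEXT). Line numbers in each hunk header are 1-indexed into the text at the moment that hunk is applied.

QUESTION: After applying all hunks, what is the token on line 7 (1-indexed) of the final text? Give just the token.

Answer: zecxo

Derivation:
Hunk 1: at line 6 remove [oxvc] add [qnp,ibqw] -> 15 lines: jwt ewsb cvpn wwxd bwy wrgp qnp ibqw ryzar klm zzcl dcw ifk kuuvo ohp
Hunk 2: at line 3 remove [bwy,wrgp] add [rhd,wjc] -> 15 lines: jwt ewsb cvpn wwxd rhd wjc qnp ibqw ryzar klm zzcl dcw ifk kuuvo ohp
Hunk 3: at line 5 remove [qnp] add [zecxo,cpt] -> 16 lines: jwt ewsb cvpn wwxd rhd wjc zecxo cpt ibqw ryzar klm zzcl dcw ifk kuuvo ohp
Hunk 4: at line 12 remove [dcw,ifk,kuuvo] add [sefub] -> 14 lines: jwt ewsb cvpn wwxd rhd wjc zecxo cpt ibqw ryzar klm zzcl sefub ohp
Final line 7: zecxo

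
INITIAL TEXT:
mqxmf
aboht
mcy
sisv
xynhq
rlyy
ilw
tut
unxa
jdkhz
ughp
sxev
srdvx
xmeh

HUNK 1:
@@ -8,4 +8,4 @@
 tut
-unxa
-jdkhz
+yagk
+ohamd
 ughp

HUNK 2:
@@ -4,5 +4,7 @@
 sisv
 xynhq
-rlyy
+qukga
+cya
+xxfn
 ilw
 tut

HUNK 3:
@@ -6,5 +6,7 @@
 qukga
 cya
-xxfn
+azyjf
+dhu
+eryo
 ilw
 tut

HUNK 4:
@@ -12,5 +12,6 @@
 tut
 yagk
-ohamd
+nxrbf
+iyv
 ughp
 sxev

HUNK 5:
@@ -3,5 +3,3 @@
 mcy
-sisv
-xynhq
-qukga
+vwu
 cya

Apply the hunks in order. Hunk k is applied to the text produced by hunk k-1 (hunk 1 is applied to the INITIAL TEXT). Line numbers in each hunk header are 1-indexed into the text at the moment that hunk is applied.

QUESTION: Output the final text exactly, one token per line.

Answer: mqxmf
aboht
mcy
vwu
cya
azyjf
dhu
eryo
ilw
tut
yagk
nxrbf
iyv
ughp
sxev
srdvx
xmeh

Derivation:
Hunk 1: at line 8 remove [unxa,jdkhz] add [yagk,ohamd] -> 14 lines: mqxmf aboht mcy sisv xynhq rlyy ilw tut yagk ohamd ughp sxev srdvx xmeh
Hunk 2: at line 4 remove [rlyy] add [qukga,cya,xxfn] -> 16 lines: mqxmf aboht mcy sisv xynhq qukga cya xxfn ilw tut yagk ohamd ughp sxev srdvx xmeh
Hunk 3: at line 6 remove [xxfn] add [azyjf,dhu,eryo] -> 18 lines: mqxmf aboht mcy sisv xynhq qukga cya azyjf dhu eryo ilw tut yagk ohamd ughp sxev srdvx xmeh
Hunk 4: at line 12 remove [ohamd] add [nxrbf,iyv] -> 19 lines: mqxmf aboht mcy sisv xynhq qukga cya azyjf dhu eryo ilw tut yagk nxrbf iyv ughp sxev srdvx xmeh
Hunk 5: at line 3 remove [sisv,xynhq,qukga] add [vwu] -> 17 lines: mqxmf aboht mcy vwu cya azyjf dhu eryo ilw tut yagk nxrbf iyv ughp sxev srdvx xmeh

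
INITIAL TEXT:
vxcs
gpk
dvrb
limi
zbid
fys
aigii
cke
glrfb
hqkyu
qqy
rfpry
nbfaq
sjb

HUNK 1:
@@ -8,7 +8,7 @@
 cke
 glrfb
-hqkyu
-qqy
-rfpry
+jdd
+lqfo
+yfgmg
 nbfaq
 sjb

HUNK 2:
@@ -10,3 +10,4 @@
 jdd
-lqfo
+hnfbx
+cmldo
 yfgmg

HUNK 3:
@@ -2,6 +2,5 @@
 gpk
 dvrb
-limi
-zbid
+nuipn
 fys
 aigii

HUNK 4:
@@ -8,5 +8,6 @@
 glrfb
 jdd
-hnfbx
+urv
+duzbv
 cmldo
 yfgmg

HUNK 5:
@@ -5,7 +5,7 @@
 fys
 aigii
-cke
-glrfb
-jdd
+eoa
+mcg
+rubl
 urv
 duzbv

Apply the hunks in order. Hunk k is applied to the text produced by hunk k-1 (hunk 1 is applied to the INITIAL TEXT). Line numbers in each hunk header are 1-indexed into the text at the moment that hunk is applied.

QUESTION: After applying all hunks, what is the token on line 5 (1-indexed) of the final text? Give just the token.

Hunk 1: at line 8 remove [hqkyu,qqy,rfpry] add [jdd,lqfo,yfgmg] -> 14 lines: vxcs gpk dvrb limi zbid fys aigii cke glrfb jdd lqfo yfgmg nbfaq sjb
Hunk 2: at line 10 remove [lqfo] add [hnfbx,cmldo] -> 15 lines: vxcs gpk dvrb limi zbid fys aigii cke glrfb jdd hnfbx cmldo yfgmg nbfaq sjb
Hunk 3: at line 2 remove [limi,zbid] add [nuipn] -> 14 lines: vxcs gpk dvrb nuipn fys aigii cke glrfb jdd hnfbx cmldo yfgmg nbfaq sjb
Hunk 4: at line 8 remove [hnfbx] add [urv,duzbv] -> 15 lines: vxcs gpk dvrb nuipn fys aigii cke glrfb jdd urv duzbv cmldo yfgmg nbfaq sjb
Hunk 5: at line 5 remove [cke,glrfb,jdd] add [eoa,mcg,rubl] -> 15 lines: vxcs gpk dvrb nuipn fys aigii eoa mcg rubl urv duzbv cmldo yfgmg nbfaq sjb
Final line 5: fys

Answer: fys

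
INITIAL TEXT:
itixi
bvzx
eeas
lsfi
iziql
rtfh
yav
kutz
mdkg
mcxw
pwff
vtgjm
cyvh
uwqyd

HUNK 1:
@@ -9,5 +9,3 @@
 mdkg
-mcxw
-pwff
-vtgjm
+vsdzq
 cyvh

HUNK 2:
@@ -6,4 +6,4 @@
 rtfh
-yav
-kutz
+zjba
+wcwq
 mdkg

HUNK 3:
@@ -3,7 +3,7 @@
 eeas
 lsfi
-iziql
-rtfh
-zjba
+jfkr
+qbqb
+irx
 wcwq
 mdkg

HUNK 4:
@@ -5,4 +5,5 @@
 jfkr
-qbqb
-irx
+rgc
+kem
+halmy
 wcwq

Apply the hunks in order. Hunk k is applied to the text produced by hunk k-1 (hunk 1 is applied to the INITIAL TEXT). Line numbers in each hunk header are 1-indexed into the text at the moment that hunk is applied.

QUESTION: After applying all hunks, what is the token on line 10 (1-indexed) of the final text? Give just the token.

Hunk 1: at line 9 remove [mcxw,pwff,vtgjm] add [vsdzq] -> 12 lines: itixi bvzx eeas lsfi iziql rtfh yav kutz mdkg vsdzq cyvh uwqyd
Hunk 2: at line 6 remove [yav,kutz] add [zjba,wcwq] -> 12 lines: itixi bvzx eeas lsfi iziql rtfh zjba wcwq mdkg vsdzq cyvh uwqyd
Hunk 3: at line 3 remove [iziql,rtfh,zjba] add [jfkr,qbqb,irx] -> 12 lines: itixi bvzx eeas lsfi jfkr qbqb irx wcwq mdkg vsdzq cyvh uwqyd
Hunk 4: at line 5 remove [qbqb,irx] add [rgc,kem,halmy] -> 13 lines: itixi bvzx eeas lsfi jfkr rgc kem halmy wcwq mdkg vsdzq cyvh uwqyd
Final line 10: mdkg

Answer: mdkg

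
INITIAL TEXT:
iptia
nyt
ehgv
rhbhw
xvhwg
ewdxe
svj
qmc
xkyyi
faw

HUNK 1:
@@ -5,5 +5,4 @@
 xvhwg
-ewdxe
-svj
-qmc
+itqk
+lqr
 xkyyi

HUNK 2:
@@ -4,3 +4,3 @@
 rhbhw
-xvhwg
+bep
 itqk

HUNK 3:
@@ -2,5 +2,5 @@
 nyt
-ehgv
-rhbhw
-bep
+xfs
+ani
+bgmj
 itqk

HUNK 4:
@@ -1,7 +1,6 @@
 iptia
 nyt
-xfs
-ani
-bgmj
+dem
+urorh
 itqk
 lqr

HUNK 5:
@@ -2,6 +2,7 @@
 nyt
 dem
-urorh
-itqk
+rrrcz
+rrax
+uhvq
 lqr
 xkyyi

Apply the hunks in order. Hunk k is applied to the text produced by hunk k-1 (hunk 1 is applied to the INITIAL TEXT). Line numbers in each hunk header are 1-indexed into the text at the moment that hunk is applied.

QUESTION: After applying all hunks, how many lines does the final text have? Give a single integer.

Answer: 9

Derivation:
Hunk 1: at line 5 remove [ewdxe,svj,qmc] add [itqk,lqr] -> 9 lines: iptia nyt ehgv rhbhw xvhwg itqk lqr xkyyi faw
Hunk 2: at line 4 remove [xvhwg] add [bep] -> 9 lines: iptia nyt ehgv rhbhw bep itqk lqr xkyyi faw
Hunk 3: at line 2 remove [ehgv,rhbhw,bep] add [xfs,ani,bgmj] -> 9 lines: iptia nyt xfs ani bgmj itqk lqr xkyyi faw
Hunk 4: at line 1 remove [xfs,ani,bgmj] add [dem,urorh] -> 8 lines: iptia nyt dem urorh itqk lqr xkyyi faw
Hunk 5: at line 2 remove [urorh,itqk] add [rrrcz,rrax,uhvq] -> 9 lines: iptia nyt dem rrrcz rrax uhvq lqr xkyyi faw
Final line count: 9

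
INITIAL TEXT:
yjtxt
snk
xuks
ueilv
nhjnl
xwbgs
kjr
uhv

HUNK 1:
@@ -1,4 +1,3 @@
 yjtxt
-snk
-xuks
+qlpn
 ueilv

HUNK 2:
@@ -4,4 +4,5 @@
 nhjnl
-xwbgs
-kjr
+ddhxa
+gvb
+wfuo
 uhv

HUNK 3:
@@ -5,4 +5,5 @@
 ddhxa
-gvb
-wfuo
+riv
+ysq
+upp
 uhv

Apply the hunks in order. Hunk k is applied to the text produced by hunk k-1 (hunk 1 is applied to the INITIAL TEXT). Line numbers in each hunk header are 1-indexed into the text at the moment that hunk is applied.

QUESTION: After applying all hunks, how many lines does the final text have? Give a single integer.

Answer: 9

Derivation:
Hunk 1: at line 1 remove [snk,xuks] add [qlpn] -> 7 lines: yjtxt qlpn ueilv nhjnl xwbgs kjr uhv
Hunk 2: at line 4 remove [xwbgs,kjr] add [ddhxa,gvb,wfuo] -> 8 lines: yjtxt qlpn ueilv nhjnl ddhxa gvb wfuo uhv
Hunk 3: at line 5 remove [gvb,wfuo] add [riv,ysq,upp] -> 9 lines: yjtxt qlpn ueilv nhjnl ddhxa riv ysq upp uhv
Final line count: 9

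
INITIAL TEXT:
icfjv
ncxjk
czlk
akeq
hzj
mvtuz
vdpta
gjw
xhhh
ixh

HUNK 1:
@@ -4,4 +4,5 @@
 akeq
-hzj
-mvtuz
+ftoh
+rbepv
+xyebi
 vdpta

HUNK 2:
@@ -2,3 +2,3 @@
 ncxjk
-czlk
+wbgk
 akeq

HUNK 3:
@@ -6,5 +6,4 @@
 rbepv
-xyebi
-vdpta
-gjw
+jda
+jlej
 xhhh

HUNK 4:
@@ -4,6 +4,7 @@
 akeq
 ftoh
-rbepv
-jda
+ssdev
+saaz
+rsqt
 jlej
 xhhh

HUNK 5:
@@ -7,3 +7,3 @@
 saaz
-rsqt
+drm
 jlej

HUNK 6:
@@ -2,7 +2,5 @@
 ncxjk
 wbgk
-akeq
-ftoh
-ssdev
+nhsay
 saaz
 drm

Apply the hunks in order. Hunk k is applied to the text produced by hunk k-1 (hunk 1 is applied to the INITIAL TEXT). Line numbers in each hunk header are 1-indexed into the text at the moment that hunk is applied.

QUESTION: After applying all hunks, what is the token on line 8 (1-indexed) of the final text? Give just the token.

Answer: xhhh

Derivation:
Hunk 1: at line 4 remove [hzj,mvtuz] add [ftoh,rbepv,xyebi] -> 11 lines: icfjv ncxjk czlk akeq ftoh rbepv xyebi vdpta gjw xhhh ixh
Hunk 2: at line 2 remove [czlk] add [wbgk] -> 11 lines: icfjv ncxjk wbgk akeq ftoh rbepv xyebi vdpta gjw xhhh ixh
Hunk 3: at line 6 remove [xyebi,vdpta,gjw] add [jda,jlej] -> 10 lines: icfjv ncxjk wbgk akeq ftoh rbepv jda jlej xhhh ixh
Hunk 4: at line 4 remove [rbepv,jda] add [ssdev,saaz,rsqt] -> 11 lines: icfjv ncxjk wbgk akeq ftoh ssdev saaz rsqt jlej xhhh ixh
Hunk 5: at line 7 remove [rsqt] add [drm] -> 11 lines: icfjv ncxjk wbgk akeq ftoh ssdev saaz drm jlej xhhh ixh
Hunk 6: at line 2 remove [akeq,ftoh,ssdev] add [nhsay] -> 9 lines: icfjv ncxjk wbgk nhsay saaz drm jlej xhhh ixh
Final line 8: xhhh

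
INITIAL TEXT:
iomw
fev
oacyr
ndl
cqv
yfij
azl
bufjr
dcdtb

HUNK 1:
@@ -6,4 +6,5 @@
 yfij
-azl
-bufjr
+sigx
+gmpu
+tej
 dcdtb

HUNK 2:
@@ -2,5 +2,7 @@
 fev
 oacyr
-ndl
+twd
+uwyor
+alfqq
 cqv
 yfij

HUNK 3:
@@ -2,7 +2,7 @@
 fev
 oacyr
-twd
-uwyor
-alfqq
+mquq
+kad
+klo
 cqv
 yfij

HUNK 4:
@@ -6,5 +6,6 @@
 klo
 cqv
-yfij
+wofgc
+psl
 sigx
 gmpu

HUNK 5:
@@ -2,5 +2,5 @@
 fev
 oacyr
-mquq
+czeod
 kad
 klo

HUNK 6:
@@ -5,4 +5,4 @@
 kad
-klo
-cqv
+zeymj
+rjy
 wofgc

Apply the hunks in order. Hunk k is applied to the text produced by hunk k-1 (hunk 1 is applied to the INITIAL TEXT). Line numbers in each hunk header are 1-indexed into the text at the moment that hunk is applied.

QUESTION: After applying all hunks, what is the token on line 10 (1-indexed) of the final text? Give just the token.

Answer: sigx

Derivation:
Hunk 1: at line 6 remove [azl,bufjr] add [sigx,gmpu,tej] -> 10 lines: iomw fev oacyr ndl cqv yfij sigx gmpu tej dcdtb
Hunk 2: at line 2 remove [ndl] add [twd,uwyor,alfqq] -> 12 lines: iomw fev oacyr twd uwyor alfqq cqv yfij sigx gmpu tej dcdtb
Hunk 3: at line 2 remove [twd,uwyor,alfqq] add [mquq,kad,klo] -> 12 lines: iomw fev oacyr mquq kad klo cqv yfij sigx gmpu tej dcdtb
Hunk 4: at line 6 remove [yfij] add [wofgc,psl] -> 13 lines: iomw fev oacyr mquq kad klo cqv wofgc psl sigx gmpu tej dcdtb
Hunk 5: at line 2 remove [mquq] add [czeod] -> 13 lines: iomw fev oacyr czeod kad klo cqv wofgc psl sigx gmpu tej dcdtb
Hunk 6: at line 5 remove [klo,cqv] add [zeymj,rjy] -> 13 lines: iomw fev oacyr czeod kad zeymj rjy wofgc psl sigx gmpu tej dcdtb
Final line 10: sigx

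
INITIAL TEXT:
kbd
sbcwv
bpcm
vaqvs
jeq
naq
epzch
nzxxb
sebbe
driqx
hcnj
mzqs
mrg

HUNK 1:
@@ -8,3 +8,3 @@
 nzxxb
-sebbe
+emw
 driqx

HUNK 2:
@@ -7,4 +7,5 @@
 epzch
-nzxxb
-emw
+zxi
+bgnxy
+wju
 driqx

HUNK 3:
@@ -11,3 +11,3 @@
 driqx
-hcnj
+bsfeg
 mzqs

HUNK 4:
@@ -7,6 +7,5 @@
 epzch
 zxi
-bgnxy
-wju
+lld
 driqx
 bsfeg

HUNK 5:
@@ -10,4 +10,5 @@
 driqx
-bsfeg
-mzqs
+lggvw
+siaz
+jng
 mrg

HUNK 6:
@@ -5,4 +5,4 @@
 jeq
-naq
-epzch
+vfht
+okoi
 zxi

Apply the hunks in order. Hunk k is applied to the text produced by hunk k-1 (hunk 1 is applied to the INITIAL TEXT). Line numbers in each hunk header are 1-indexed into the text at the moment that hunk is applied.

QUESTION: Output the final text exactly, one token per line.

Hunk 1: at line 8 remove [sebbe] add [emw] -> 13 lines: kbd sbcwv bpcm vaqvs jeq naq epzch nzxxb emw driqx hcnj mzqs mrg
Hunk 2: at line 7 remove [nzxxb,emw] add [zxi,bgnxy,wju] -> 14 lines: kbd sbcwv bpcm vaqvs jeq naq epzch zxi bgnxy wju driqx hcnj mzqs mrg
Hunk 3: at line 11 remove [hcnj] add [bsfeg] -> 14 lines: kbd sbcwv bpcm vaqvs jeq naq epzch zxi bgnxy wju driqx bsfeg mzqs mrg
Hunk 4: at line 7 remove [bgnxy,wju] add [lld] -> 13 lines: kbd sbcwv bpcm vaqvs jeq naq epzch zxi lld driqx bsfeg mzqs mrg
Hunk 5: at line 10 remove [bsfeg,mzqs] add [lggvw,siaz,jng] -> 14 lines: kbd sbcwv bpcm vaqvs jeq naq epzch zxi lld driqx lggvw siaz jng mrg
Hunk 6: at line 5 remove [naq,epzch] add [vfht,okoi] -> 14 lines: kbd sbcwv bpcm vaqvs jeq vfht okoi zxi lld driqx lggvw siaz jng mrg

Answer: kbd
sbcwv
bpcm
vaqvs
jeq
vfht
okoi
zxi
lld
driqx
lggvw
siaz
jng
mrg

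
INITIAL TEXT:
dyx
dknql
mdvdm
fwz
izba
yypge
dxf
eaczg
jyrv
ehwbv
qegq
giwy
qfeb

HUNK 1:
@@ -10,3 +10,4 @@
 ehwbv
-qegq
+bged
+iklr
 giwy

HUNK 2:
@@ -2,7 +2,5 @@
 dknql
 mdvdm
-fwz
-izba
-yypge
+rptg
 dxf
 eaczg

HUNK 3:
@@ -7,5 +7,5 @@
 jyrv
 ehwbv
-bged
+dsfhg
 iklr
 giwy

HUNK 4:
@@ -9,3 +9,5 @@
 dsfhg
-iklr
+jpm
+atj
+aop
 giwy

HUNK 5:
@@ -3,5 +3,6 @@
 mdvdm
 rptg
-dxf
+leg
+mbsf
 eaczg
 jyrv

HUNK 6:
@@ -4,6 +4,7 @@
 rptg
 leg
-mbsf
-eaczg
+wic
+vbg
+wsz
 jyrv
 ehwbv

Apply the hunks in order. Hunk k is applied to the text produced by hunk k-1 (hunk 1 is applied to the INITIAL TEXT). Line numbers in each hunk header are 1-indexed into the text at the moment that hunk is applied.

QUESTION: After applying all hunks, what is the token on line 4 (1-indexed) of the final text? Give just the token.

Answer: rptg

Derivation:
Hunk 1: at line 10 remove [qegq] add [bged,iklr] -> 14 lines: dyx dknql mdvdm fwz izba yypge dxf eaczg jyrv ehwbv bged iklr giwy qfeb
Hunk 2: at line 2 remove [fwz,izba,yypge] add [rptg] -> 12 lines: dyx dknql mdvdm rptg dxf eaczg jyrv ehwbv bged iklr giwy qfeb
Hunk 3: at line 7 remove [bged] add [dsfhg] -> 12 lines: dyx dknql mdvdm rptg dxf eaczg jyrv ehwbv dsfhg iklr giwy qfeb
Hunk 4: at line 9 remove [iklr] add [jpm,atj,aop] -> 14 lines: dyx dknql mdvdm rptg dxf eaczg jyrv ehwbv dsfhg jpm atj aop giwy qfeb
Hunk 5: at line 3 remove [dxf] add [leg,mbsf] -> 15 lines: dyx dknql mdvdm rptg leg mbsf eaczg jyrv ehwbv dsfhg jpm atj aop giwy qfeb
Hunk 6: at line 4 remove [mbsf,eaczg] add [wic,vbg,wsz] -> 16 lines: dyx dknql mdvdm rptg leg wic vbg wsz jyrv ehwbv dsfhg jpm atj aop giwy qfeb
Final line 4: rptg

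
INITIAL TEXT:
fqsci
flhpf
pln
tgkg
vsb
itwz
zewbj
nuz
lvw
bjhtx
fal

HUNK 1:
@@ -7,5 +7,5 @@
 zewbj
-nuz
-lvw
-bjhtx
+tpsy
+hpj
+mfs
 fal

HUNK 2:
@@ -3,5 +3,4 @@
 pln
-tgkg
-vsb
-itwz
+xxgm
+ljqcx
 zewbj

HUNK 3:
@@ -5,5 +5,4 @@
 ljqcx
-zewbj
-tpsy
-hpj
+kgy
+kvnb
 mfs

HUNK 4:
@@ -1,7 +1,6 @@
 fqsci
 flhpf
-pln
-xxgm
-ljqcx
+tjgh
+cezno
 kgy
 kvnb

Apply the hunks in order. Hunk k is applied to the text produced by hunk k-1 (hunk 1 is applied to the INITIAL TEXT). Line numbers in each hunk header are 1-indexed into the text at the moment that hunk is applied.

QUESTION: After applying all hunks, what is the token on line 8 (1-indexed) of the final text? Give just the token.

Answer: fal

Derivation:
Hunk 1: at line 7 remove [nuz,lvw,bjhtx] add [tpsy,hpj,mfs] -> 11 lines: fqsci flhpf pln tgkg vsb itwz zewbj tpsy hpj mfs fal
Hunk 2: at line 3 remove [tgkg,vsb,itwz] add [xxgm,ljqcx] -> 10 lines: fqsci flhpf pln xxgm ljqcx zewbj tpsy hpj mfs fal
Hunk 3: at line 5 remove [zewbj,tpsy,hpj] add [kgy,kvnb] -> 9 lines: fqsci flhpf pln xxgm ljqcx kgy kvnb mfs fal
Hunk 4: at line 1 remove [pln,xxgm,ljqcx] add [tjgh,cezno] -> 8 lines: fqsci flhpf tjgh cezno kgy kvnb mfs fal
Final line 8: fal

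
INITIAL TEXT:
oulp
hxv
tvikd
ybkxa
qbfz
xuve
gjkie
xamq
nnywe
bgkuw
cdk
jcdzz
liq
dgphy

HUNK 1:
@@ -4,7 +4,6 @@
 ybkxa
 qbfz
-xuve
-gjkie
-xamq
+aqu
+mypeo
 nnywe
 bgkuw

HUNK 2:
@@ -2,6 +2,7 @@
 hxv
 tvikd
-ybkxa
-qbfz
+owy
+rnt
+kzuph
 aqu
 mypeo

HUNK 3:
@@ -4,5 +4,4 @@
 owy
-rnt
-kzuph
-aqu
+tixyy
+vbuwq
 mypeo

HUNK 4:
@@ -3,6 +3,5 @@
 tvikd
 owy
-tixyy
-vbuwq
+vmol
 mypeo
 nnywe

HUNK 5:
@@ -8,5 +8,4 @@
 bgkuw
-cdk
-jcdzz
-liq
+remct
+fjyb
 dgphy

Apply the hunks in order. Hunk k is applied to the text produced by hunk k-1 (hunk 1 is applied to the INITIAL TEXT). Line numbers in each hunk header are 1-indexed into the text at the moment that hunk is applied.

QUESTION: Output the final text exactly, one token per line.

Answer: oulp
hxv
tvikd
owy
vmol
mypeo
nnywe
bgkuw
remct
fjyb
dgphy

Derivation:
Hunk 1: at line 4 remove [xuve,gjkie,xamq] add [aqu,mypeo] -> 13 lines: oulp hxv tvikd ybkxa qbfz aqu mypeo nnywe bgkuw cdk jcdzz liq dgphy
Hunk 2: at line 2 remove [ybkxa,qbfz] add [owy,rnt,kzuph] -> 14 lines: oulp hxv tvikd owy rnt kzuph aqu mypeo nnywe bgkuw cdk jcdzz liq dgphy
Hunk 3: at line 4 remove [rnt,kzuph,aqu] add [tixyy,vbuwq] -> 13 lines: oulp hxv tvikd owy tixyy vbuwq mypeo nnywe bgkuw cdk jcdzz liq dgphy
Hunk 4: at line 3 remove [tixyy,vbuwq] add [vmol] -> 12 lines: oulp hxv tvikd owy vmol mypeo nnywe bgkuw cdk jcdzz liq dgphy
Hunk 5: at line 8 remove [cdk,jcdzz,liq] add [remct,fjyb] -> 11 lines: oulp hxv tvikd owy vmol mypeo nnywe bgkuw remct fjyb dgphy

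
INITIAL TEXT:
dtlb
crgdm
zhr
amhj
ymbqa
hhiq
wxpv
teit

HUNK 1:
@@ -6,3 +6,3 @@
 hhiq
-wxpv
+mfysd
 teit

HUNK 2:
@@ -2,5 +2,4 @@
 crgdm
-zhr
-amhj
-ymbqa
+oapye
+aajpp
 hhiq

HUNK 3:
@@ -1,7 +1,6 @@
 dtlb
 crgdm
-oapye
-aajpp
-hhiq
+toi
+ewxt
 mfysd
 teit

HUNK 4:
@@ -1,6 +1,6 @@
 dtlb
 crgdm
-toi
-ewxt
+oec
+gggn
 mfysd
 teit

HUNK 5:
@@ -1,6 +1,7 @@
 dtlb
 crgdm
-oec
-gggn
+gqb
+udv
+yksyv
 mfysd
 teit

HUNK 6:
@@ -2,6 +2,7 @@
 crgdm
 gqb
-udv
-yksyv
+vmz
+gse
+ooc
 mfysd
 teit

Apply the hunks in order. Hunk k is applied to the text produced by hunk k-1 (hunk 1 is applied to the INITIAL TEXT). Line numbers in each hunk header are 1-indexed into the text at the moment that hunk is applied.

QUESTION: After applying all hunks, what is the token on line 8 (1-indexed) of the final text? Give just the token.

Answer: teit

Derivation:
Hunk 1: at line 6 remove [wxpv] add [mfysd] -> 8 lines: dtlb crgdm zhr amhj ymbqa hhiq mfysd teit
Hunk 2: at line 2 remove [zhr,amhj,ymbqa] add [oapye,aajpp] -> 7 lines: dtlb crgdm oapye aajpp hhiq mfysd teit
Hunk 3: at line 1 remove [oapye,aajpp,hhiq] add [toi,ewxt] -> 6 lines: dtlb crgdm toi ewxt mfysd teit
Hunk 4: at line 1 remove [toi,ewxt] add [oec,gggn] -> 6 lines: dtlb crgdm oec gggn mfysd teit
Hunk 5: at line 1 remove [oec,gggn] add [gqb,udv,yksyv] -> 7 lines: dtlb crgdm gqb udv yksyv mfysd teit
Hunk 6: at line 2 remove [udv,yksyv] add [vmz,gse,ooc] -> 8 lines: dtlb crgdm gqb vmz gse ooc mfysd teit
Final line 8: teit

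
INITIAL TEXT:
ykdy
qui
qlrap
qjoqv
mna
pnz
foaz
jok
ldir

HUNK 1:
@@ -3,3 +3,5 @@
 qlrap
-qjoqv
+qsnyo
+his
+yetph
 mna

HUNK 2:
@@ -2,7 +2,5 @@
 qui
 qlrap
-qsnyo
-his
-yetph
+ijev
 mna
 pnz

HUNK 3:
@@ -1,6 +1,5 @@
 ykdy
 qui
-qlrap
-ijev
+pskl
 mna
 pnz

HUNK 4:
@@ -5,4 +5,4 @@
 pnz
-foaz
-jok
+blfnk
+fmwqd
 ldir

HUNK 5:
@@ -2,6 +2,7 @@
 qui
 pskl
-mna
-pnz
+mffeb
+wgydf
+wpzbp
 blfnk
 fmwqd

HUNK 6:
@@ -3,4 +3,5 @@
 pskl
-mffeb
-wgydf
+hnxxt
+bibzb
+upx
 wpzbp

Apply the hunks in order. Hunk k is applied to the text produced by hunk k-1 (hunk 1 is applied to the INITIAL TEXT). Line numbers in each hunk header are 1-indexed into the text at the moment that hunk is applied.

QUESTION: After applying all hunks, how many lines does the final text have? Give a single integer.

Answer: 10

Derivation:
Hunk 1: at line 3 remove [qjoqv] add [qsnyo,his,yetph] -> 11 lines: ykdy qui qlrap qsnyo his yetph mna pnz foaz jok ldir
Hunk 2: at line 2 remove [qsnyo,his,yetph] add [ijev] -> 9 lines: ykdy qui qlrap ijev mna pnz foaz jok ldir
Hunk 3: at line 1 remove [qlrap,ijev] add [pskl] -> 8 lines: ykdy qui pskl mna pnz foaz jok ldir
Hunk 4: at line 5 remove [foaz,jok] add [blfnk,fmwqd] -> 8 lines: ykdy qui pskl mna pnz blfnk fmwqd ldir
Hunk 5: at line 2 remove [mna,pnz] add [mffeb,wgydf,wpzbp] -> 9 lines: ykdy qui pskl mffeb wgydf wpzbp blfnk fmwqd ldir
Hunk 6: at line 3 remove [mffeb,wgydf] add [hnxxt,bibzb,upx] -> 10 lines: ykdy qui pskl hnxxt bibzb upx wpzbp blfnk fmwqd ldir
Final line count: 10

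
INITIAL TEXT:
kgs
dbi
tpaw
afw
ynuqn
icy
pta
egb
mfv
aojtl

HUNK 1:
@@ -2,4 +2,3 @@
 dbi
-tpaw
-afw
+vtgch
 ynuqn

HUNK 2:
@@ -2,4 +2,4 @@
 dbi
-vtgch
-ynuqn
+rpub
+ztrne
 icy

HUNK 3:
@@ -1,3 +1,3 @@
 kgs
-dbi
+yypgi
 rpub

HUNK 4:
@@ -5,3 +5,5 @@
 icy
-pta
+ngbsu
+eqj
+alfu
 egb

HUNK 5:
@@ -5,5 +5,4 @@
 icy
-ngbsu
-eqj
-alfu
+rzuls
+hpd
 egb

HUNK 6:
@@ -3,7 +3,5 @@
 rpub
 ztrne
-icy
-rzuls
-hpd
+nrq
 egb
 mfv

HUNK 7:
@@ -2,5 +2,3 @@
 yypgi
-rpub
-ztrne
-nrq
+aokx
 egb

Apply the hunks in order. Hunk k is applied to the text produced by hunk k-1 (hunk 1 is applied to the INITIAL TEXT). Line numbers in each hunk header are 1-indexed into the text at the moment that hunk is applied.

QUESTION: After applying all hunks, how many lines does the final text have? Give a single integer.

Answer: 6

Derivation:
Hunk 1: at line 2 remove [tpaw,afw] add [vtgch] -> 9 lines: kgs dbi vtgch ynuqn icy pta egb mfv aojtl
Hunk 2: at line 2 remove [vtgch,ynuqn] add [rpub,ztrne] -> 9 lines: kgs dbi rpub ztrne icy pta egb mfv aojtl
Hunk 3: at line 1 remove [dbi] add [yypgi] -> 9 lines: kgs yypgi rpub ztrne icy pta egb mfv aojtl
Hunk 4: at line 5 remove [pta] add [ngbsu,eqj,alfu] -> 11 lines: kgs yypgi rpub ztrne icy ngbsu eqj alfu egb mfv aojtl
Hunk 5: at line 5 remove [ngbsu,eqj,alfu] add [rzuls,hpd] -> 10 lines: kgs yypgi rpub ztrne icy rzuls hpd egb mfv aojtl
Hunk 6: at line 3 remove [icy,rzuls,hpd] add [nrq] -> 8 lines: kgs yypgi rpub ztrne nrq egb mfv aojtl
Hunk 7: at line 2 remove [rpub,ztrne,nrq] add [aokx] -> 6 lines: kgs yypgi aokx egb mfv aojtl
Final line count: 6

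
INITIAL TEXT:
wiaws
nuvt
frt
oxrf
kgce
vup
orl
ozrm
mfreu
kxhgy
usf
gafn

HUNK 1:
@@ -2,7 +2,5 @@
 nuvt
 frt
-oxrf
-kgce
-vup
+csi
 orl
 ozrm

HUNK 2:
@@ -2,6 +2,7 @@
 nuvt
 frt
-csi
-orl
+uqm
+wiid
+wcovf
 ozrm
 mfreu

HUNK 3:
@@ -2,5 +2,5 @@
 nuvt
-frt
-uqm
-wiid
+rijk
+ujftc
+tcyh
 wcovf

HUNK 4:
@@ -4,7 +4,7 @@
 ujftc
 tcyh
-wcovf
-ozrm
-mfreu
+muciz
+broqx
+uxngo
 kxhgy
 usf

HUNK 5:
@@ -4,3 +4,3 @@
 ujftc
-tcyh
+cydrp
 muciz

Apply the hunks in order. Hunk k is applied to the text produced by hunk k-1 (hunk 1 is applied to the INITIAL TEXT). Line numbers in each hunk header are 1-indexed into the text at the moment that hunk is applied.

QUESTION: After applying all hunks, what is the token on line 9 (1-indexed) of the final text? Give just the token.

Hunk 1: at line 2 remove [oxrf,kgce,vup] add [csi] -> 10 lines: wiaws nuvt frt csi orl ozrm mfreu kxhgy usf gafn
Hunk 2: at line 2 remove [csi,orl] add [uqm,wiid,wcovf] -> 11 lines: wiaws nuvt frt uqm wiid wcovf ozrm mfreu kxhgy usf gafn
Hunk 3: at line 2 remove [frt,uqm,wiid] add [rijk,ujftc,tcyh] -> 11 lines: wiaws nuvt rijk ujftc tcyh wcovf ozrm mfreu kxhgy usf gafn
Hunk 4: at line 4 remove [wcovf,ozrm,mfreu] add [muciz,broqx,uxngo] -> 11 lines: wiaws nuvt rijk ujftc tcyh muciz broqx uxngo kxhgy usf gafn
Hunk 5: at line 4 remove [tcyh] add [cydrp] -> 11 lines: wiaws nuvt rijk ujftc cydrp muciz broqx uxngo kxhgy usf gafn
Final line 9: kxhgy

Answer: kxhgy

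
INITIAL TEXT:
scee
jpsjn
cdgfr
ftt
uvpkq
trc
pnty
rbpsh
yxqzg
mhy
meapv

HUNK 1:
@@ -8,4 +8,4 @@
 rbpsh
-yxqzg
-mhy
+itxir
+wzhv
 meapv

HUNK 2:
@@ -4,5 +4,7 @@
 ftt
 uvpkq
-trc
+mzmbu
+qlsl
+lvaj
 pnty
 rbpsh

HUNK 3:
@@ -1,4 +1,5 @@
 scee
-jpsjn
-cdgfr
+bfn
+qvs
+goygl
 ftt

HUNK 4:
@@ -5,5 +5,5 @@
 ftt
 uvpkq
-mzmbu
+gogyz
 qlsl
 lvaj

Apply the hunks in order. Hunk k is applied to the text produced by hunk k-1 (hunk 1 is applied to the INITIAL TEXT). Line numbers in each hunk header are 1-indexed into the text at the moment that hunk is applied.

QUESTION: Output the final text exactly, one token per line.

Answer: scee
bfn
qvs
goygl
ftt
uvpkq
gogyz
qlsl
lvaj
pnty
rbpsh
itxir
wzhv
meapv

Derivation:
Hunk 1: at line 8 remove [yxqzg,mhy] add [itxir,wzhv] -> 11 lines: scee jpsjn cdgfr ftt uvpkq trc pnty rbpsh itxir wzhv meapv
Hunk 2: at line 4 remove [trc] add [mzmbu,qlsl,lvaj] -> 13 lines: scee jpsjn cdgfr ftt uvpkq mzmbu qlsl lvaj pnty rbpsh itxir wzhv meapv
Hunk 3: at line 1 remove [jpsjn,cdgfr] add [bfn,qvs,goygl] -> 14 lines: scee bfn qvs goygl ftt uvpkq mzmbu qlsl lvaj pnty rbpsh itxir wzhv meapv
Hunk 4: at line 5 remove [mzmbu] add [gogyz] -> 14 lines: scee bfn qvs goygl ftt uvpkq gogyz qlsl lvaj pnty rbpsh itxir wzhv meapv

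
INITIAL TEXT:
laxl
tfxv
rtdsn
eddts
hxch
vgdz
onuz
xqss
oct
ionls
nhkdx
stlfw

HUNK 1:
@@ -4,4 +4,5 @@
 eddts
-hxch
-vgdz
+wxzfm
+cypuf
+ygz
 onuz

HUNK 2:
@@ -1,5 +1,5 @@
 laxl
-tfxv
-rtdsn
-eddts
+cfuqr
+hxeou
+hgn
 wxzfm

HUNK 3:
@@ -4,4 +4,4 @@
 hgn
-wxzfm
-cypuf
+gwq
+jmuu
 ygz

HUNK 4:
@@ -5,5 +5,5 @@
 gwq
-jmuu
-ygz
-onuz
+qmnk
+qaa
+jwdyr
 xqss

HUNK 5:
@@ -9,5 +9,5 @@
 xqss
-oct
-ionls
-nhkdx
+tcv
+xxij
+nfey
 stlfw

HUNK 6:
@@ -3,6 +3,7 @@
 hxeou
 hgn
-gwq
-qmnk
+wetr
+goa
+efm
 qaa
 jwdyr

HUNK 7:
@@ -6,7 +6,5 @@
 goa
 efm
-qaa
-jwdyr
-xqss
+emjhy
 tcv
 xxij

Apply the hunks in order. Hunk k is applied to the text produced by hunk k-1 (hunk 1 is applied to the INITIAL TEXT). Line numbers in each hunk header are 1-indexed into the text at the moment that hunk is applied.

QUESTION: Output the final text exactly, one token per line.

Answer: laxl
cfuqr
hxeou
hgn
wetr
goa
efm
emjhy
tcv
xxij
nfey
stlfw

Derivation:
Hunk 1: at line 4 remove [hxch,vgdz] add [wxzfm,cypuf,ygz] -> 13 lines: laxl tfxv rtdsn eddts wxzfm cypuf ygz onuz xqss oct ionls nhkdx stlfw
Hunk 2: at line 1 remove [tfxv,rtdsn,eddts] add [cfuqr,hxeou,hgn] -> 13 lines: laxl cfuqr hxeou hgn wxzfm cypuf ygz onuz xqss oct ionls nhkdx stlfw
Hunk 3: at line 4 remove [wxzfm,cypuf] add [gwq,jmuu] -> 13 lines: laxl cfuqr hxeou hgn gwq jmuu ygz onuz xqss oct ionls nhkdx stlfw
Hunk 4: at line 5 remove [jmuu,ygz,onuz] add [qmnk,qaa,jwdyr] -> 13 lines: laxl cfuqr hxeou hgn gwq qmnk qaa jwdyr xqss oct ionls nhkdx stlfw
Hunk 5: at line 9 remove [oct,ionls,nhkdx] add [tcv,xxij,nfey] -> 13 lines: laxl cfuqr hxeou hgn gwq qmnk qaa jwdyr xqss tcv xxij nfey stlfw
Hunk 6: at line 3 remove [gwq,qmnk] add [wetr,goa,efm] -> 14 lines: laxl cfuqr hxeou hgn wetr goa efm qaa jwdyr xqss tcv xxij nfey stlfw
Hunk 7: at line 6 remove [qaa,jwdyr,xqss] add [emjhy] -> 12 lines: laxl cfuqr hxeou hgn wetr goa efm emjhy tcv xxij nfey stlfw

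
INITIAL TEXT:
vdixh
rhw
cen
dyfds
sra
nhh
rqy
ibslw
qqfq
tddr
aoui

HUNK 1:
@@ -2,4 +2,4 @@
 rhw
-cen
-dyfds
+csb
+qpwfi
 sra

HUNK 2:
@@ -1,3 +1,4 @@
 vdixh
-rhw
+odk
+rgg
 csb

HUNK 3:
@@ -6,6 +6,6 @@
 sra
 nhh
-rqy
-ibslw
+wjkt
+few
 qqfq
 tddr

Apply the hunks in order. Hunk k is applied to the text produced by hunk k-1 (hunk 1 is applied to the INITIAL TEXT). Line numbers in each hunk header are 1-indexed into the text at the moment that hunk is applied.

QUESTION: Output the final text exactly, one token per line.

Answer: vdixh
odk
rgg
csb
qpwfi
sra
nhh
wjkt
few
qqfq
tddr
aoui

Derivation:
Hunk 1: at line 2 remove [cen,dyfds] add [csb,qpwfi] -> 11 lines: vdixh rhw csb qpwfi sra nhh rqy ibslw qqfq tddr aoui
Hunk 2: at line 1 remove [rhw] add [odk,rgg] -> 12 lines: vdixh odk rgg csb qpwfi sra nhh rqy ibslw qqfq tddr aoui
Hunk 3: at line 6 remove [rqy,ibslw] add [wjkt,few] -> 12 lines: vdixh odk rgg csb qpwfi sra nhh wjkt few qqfq tddr aoui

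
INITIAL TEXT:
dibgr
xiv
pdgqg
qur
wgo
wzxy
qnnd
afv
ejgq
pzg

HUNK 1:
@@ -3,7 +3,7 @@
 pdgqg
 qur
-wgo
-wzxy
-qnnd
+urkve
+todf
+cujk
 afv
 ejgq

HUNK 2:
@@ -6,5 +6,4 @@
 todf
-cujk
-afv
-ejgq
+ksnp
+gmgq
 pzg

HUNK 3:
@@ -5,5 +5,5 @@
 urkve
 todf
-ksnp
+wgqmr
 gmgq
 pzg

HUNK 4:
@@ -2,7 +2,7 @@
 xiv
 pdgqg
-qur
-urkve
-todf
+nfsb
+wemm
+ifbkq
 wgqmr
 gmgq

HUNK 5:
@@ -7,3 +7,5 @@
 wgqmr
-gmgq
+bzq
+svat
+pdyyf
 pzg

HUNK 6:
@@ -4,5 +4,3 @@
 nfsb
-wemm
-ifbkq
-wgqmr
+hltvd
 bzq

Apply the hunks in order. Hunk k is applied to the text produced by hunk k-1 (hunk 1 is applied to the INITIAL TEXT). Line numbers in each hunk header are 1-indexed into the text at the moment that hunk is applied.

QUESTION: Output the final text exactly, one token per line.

Hunk 1: at line 3 remove [wgo,wzxy,qnnd] add [urkve,todf,cujk] -> 10 lines: dibgr xiv pdgqg qur urkve todf cujk afv ejgq pzg
Hunk 2: at line 6 remove [cujk,afv,ejgq] add [ksnp,gmgq] -> 9 lines: dibgr xiv pdgqg qur urkve todf ksnp gmgq pzg
Hunk 3: at line 5 remove [ksnp] add [wgqmr] -> 9 lines: dibgr xiv pdgqg qur urkve todf wgqmr gmgq pzg
Hunk 4: at line 2 remove [qur,urkve,todf] add [nfsb,wemm,ifbkq] -> 9 lines: dibgr xiv pdgqg nfsb wemm ifbkq wgqmr gmgq pzg
Hunk 5: at line 7 remove [gmgq] add [bzq,svat,pdyyf] -> 11 lines: dibgr xiv pdgqg nfsb wemm ifbkq wgqmr bzq svat pdyyf pzg
Hunk 6: at line 4 remove [wemm,ifbkq,wgqmr] add [hltvd] -> 9 lines: dibgr xiv pdgqg nfsb hltvd bzq svat pdyyf pzg

Answer: dibgr
xiv
pdgqg
nfsb
hltvd
bzq
svat
pdyyf
pzg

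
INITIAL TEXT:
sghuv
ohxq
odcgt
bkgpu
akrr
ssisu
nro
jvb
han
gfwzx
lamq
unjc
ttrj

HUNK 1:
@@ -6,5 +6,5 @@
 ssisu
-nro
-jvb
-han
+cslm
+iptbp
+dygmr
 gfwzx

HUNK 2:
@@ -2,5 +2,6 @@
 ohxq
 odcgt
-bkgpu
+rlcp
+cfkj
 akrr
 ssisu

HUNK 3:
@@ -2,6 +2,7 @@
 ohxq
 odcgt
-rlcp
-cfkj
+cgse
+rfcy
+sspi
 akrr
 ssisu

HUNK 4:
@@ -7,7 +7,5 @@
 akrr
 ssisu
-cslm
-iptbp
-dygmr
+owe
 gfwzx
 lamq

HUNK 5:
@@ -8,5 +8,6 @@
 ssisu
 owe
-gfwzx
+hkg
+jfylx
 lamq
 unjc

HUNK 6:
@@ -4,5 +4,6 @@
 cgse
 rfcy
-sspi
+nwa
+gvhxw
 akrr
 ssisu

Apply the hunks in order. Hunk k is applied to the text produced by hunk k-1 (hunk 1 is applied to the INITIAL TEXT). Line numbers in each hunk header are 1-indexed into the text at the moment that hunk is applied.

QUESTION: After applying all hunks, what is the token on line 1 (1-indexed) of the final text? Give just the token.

Hunk 1: at line 6 remove [nro,jvb,han] add [cslm,iptbp,dygmr] -> 13 lines: sghuv ohxq odcgt bkgpu akrr ssisu cslm iptbp dygmr gfwzx lamq unjc ttrj
Hunk 2: at line 2 remove [bkgpu] add [rlcp,cfkj] -> 14 lines: sghuv ohxq odcgt rlcp cfkj akrr ssisu cslm iptbp dygmr gfwzx lamq unjc ttrj
Hunk 3: at line 2 remove [rlcp,cfkj] add [cgse,rfcy,sspi] -> 15 lines: sghuv ohxq odcgt cgse rfcy sspi akrr ssisu cslm iptbp dygmr gfwzx lamq unjc ttrj
Hunk 4: at line 7 remove [cslm,iptbp,dygmr] add [owe] -> 13 lines: sghuv ohxq odcgt cgse rfcy sspi akrr ssisu owe gfwzx lamq unjc ttrj
Hunk 5: at line 8 remove [gfwzx] add [hkg,jfylx] -> 14 lines: sghuv ohxq odcgt cgse rfcy sspi akrr ssisu owe hkg jfylx lamq unjc ttrj
Hunk 6: at line 4 remove [sspi] add [nwa,gvhxw] -> 15 lines: sghuv ohxq odcgt cgse rfcy nwa gvhxw akrr ssisu owe hkg jfylx lamq unjc ttrj
Final line 1: sghuv

Answer: sghuv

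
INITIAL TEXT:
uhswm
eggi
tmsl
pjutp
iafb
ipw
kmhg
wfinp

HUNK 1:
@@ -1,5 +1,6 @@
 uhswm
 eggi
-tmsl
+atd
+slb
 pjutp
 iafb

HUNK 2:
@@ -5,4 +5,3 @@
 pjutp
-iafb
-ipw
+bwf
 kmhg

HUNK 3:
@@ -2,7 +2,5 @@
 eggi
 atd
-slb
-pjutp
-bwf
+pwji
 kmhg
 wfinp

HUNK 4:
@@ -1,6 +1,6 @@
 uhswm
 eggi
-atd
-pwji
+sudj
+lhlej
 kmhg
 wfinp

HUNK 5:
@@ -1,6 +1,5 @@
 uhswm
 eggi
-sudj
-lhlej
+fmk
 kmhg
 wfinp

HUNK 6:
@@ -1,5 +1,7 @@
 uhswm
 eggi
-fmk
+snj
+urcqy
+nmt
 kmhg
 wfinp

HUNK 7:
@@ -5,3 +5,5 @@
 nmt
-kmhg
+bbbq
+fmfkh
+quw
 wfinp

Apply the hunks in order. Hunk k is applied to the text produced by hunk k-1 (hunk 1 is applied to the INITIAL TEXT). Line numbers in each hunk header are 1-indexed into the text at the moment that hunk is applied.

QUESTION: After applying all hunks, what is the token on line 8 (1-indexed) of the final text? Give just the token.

Answer: quw

Derivation:
Hunk 1: at line 1 remove [tmsl] add [atd,slb] -> 9 lines: uhswm eggi atd slb pjutp iafb ipw kmhg wfinp
Hunk 2: at line 5 remove [iafb,ipw] add [bwf] -> 8 lines: uhswm eggi atd slb pjutp bwf kmhg wfinp
Hunk 3: at line 2 remove [slb,pjutp,bwf] add [pwji] -> 6 lines: uhswm eggi atd pwji kmhg wfinp
Hunk 4: at line 1 remove [atd,pwji] add [sudj,lhlej] -> 6 lines: uhswm eggi sudj lhlej kmhg wfinp
Hunk 5: at line 1 remove [sudj,lhlej] add [fmk] -> 5 lines: uhswm eggi fmk kmhg wfinp
Hunk 6: at line 1 remove [fmk] add [snj,urcqy,nmt] -> 7 lines: uhswm eggi snj urcqy nmt kmhg wfinp
Hunk 7: at line 5 remove [kmhg] add [bbbq,fmfkh,quw] -> 9 lines: uhswm eggi snj urcqy nmt bbbq fmfkh quw wfinp
Final line 8: quw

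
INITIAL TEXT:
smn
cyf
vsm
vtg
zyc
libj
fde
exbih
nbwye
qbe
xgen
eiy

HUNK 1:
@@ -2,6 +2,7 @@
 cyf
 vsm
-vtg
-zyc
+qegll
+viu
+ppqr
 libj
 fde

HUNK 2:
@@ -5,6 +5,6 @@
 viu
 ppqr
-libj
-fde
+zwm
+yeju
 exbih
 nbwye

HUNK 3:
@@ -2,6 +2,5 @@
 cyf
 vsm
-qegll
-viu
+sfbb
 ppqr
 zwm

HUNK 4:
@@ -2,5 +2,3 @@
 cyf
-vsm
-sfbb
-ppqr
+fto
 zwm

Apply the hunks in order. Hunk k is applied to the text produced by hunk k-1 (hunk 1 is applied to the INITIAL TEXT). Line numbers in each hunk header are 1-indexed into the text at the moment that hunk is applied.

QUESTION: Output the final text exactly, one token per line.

Hunk 1: at line 2 remove [vtg,zyc] add [qegll,viu,ppqr] -> 13 lines: smn cyf vsm qegll viu ppqr libj fde exbih nbwye qbe xgen eiy
Hunk 2: at line 5 remove [libj,fde] add [zwm,yeju] -> 13 lines: smn cyf vsm qegll viu ppqr zwm yeju exbih nbwye qbe xgen eiy
Hunk 3: at line 2 remove [qegll,viu] add [sfbb] -> 12 lines: smn cyf vsm sfbb ppqr zwm yeju exbih nbwye qbe xgen eiy
Hunk 4: at line 2 remove [vsm,sfbb,ppqr] add [fto] -> 10 lines: smn cyf fto zwm yeju exbih nbwye qbe xgen eiy

Answer: smn
cyf
fto
zwm
yeju
exbih
nbwye
qbe
xgen
eiy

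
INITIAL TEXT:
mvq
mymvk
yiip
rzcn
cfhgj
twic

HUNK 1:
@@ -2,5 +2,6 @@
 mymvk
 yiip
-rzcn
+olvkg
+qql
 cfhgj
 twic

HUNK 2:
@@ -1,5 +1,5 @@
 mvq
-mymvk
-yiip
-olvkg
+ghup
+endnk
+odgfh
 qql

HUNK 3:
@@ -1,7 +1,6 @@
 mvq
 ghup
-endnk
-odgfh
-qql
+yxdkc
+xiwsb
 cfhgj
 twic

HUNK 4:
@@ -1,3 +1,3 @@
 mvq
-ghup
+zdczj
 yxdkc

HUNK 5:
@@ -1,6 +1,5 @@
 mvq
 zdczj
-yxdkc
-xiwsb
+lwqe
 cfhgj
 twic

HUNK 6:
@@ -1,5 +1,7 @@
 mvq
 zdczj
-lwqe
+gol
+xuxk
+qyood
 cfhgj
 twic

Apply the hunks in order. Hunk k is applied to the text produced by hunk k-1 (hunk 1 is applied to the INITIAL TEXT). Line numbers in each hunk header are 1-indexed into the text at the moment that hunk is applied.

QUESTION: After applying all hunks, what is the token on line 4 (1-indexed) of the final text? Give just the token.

Answer: xuxk

Derivation:
Hunk 1: at line 2 remove [rzcn] add [olvkg,qql] -> 7 lines: mvq mymvk yiip olvkg qql cfhgj twic
Hunk 2: at line 1 remove [mymvk,yiip,olvkg] add [ghup,endnk,odgfh] -> 7 lines: mvq ghup endnk odgfh qql cfhgj twic
Hunk 3: at line 1 remove [endnk,odgfh,qql] add [yxdkc,xiwsb] -> 6 lines: mvq ghup yxdkc xiwsb cfhgj twic
Hunk 4: at line 1 remove [ghup] add [zdczj] -> 6 lines: mvq zdczj yxdkc xiwsb cfhgj twic
Hunk 5: at line 1 remove [yxdkc,xiwsb] add [lwqe] -> 5 lines: mvq zdczj lwqe cfhgj twic
Hunk 6: at line 1 remove [lwqe] add [gol,xuxk,qyood] -> 7 lines: mvq zdczj gol xuxk qyood cfhgj twic
Final line 4: xuxk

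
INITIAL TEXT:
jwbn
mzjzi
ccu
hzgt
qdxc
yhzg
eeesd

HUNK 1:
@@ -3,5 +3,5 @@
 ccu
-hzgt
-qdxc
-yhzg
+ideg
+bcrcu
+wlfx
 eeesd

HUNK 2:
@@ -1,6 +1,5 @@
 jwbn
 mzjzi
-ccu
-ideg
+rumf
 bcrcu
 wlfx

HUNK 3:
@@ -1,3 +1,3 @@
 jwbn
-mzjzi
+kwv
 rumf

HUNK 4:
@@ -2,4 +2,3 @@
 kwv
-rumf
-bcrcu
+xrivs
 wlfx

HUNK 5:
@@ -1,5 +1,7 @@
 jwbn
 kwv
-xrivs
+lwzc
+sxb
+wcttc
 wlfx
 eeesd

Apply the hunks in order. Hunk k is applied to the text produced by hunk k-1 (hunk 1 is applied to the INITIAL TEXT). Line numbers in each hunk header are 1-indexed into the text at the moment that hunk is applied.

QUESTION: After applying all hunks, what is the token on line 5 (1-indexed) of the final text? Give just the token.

Hunk 1: at line 3 remove [hzgt,qdxc,yhzg] add [ideg,bcrcu,wlfx] -> 7 lines: jwbn mzjzi ccu ideg bcrcu wlfx eeesd
Hunk 2: at line 1 remove [ccu,ideg] add [rumf] -> 6 lines: jwbn mzjzi rumf bcrcu wlfx eeesd
Hunk 3: at line 1 remove [mzjzi] add [kwv] -> 6 lines: jwbn kwv rumf bcrcu wlfx eeesd
Hunk 4: at line 2 remove [rumf,bcrcu] add [xrivs] -> 5 lines: jwbn kwv xrivs wlfx eeesd
Hunk 5: at line 1 remove [xrivs] add [lwzc,sxb,wcttc] -> 7 lines: jwbn kwv lwzc sxb wcttc wlfx eeesd
Final line 5: wcttc

Answer: wcttc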